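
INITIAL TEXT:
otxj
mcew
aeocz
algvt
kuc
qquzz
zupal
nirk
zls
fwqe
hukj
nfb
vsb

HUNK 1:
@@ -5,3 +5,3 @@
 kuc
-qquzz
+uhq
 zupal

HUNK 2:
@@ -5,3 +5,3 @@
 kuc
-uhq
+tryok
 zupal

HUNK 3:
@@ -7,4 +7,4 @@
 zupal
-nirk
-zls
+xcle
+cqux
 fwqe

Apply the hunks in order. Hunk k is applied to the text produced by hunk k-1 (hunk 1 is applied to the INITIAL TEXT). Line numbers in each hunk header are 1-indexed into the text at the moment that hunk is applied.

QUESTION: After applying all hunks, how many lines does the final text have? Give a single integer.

Hunk 1: at line 5 remove [qquzz] add [uhq] -> 13 lines: otxj mcew aeocz algvt kuc uhq zupal nirk zls fwqe hukj nfb vsb
Hunk 2: at line 5 remove [uhq] add [tryok] -> 13 lines: otxj mcew aeocz algvt kuc tryok zupal nirk zls fwqe hukj nfb vsb
Hunk 3: at line 7 remove [nirk,zls] add [xcle,cqux] -> 13 lines: otxj mcew aeocz algvt kuc tryok zupal xcle cqux fwqe hukj nfb vsb
Final line count: 13

Answer: 13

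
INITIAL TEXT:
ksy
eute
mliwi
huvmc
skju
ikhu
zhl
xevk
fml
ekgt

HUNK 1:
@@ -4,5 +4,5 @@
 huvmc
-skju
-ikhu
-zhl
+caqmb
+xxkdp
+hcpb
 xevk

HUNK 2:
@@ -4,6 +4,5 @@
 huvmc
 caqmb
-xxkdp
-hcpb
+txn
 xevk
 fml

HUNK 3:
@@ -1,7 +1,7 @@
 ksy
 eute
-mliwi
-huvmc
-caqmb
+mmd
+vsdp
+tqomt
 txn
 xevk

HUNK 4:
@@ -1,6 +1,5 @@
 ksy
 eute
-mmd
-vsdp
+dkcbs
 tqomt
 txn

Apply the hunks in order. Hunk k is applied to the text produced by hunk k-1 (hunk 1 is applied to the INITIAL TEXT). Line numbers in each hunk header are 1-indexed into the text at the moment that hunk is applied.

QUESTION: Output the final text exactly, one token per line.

Answer: ksy
eute
dkcbs
tqomt
txn
xevk
fml
ekgt

Derivation:
Hunk 1: at line 4 remove [skju,ikhu,zhl] add [caqmb,xxkdp,hcpb] -> 10 lines: ksy eute mliwi huvmc caqmb xxkdp hcpb xevk fml ekgt
Hunk 2: at line 4 remove [xxkdp,hcpb] add [txn] -> 9 lines: ksy eute mliwi huvmc caqmb txn xevk fml ekgt
Hunk 3: at line 1 remove [mliwi,huvmc,caqmb] add [mmd,vsdp,tqomt] -> 9 lines: ksy eute mmd vsdp tqomt txn xevk fml ekgt
Hunk 4: at line 1 remove [mmd,vsdp] add [dkcbs] -> 8 lines: ksy eute dkcbs tqomt txn xevk fml ekgt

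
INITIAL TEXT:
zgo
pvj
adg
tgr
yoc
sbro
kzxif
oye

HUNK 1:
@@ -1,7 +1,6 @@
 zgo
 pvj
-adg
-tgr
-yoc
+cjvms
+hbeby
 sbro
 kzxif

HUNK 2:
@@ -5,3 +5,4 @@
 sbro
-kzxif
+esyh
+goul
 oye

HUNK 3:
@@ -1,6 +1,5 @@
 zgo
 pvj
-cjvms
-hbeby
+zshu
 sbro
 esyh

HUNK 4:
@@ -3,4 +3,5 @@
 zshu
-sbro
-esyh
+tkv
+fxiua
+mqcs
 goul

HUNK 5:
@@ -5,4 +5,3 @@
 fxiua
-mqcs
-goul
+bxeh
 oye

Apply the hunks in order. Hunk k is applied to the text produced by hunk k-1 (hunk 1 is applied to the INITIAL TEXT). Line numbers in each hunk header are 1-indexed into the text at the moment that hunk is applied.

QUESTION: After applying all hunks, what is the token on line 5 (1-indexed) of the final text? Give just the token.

Answer: fxiua

Derivation:
Hunk 1: at line 1 remove [adg,tgr,yoc] add [cjvms,hbeby] -> 7 lines: zgo pvj cjvms hbeby sbro kzxif oye
Hunk 2: at line 5 remove [kzxif] add [esyh,goul] -> 8 lines: zgo pvj cjvms hbeby sbro esyh goul oye
Hunk 3: at line 1 remove [cjvms,hbeby] add [zshu] -> 7 lines: zgo pvj zshu sbro esyh goul oye
Hunk 4: at line 3 remove [sbro,esyh] add [tkv,fxiua,mqcs] -> 8 lines: zgo pvj zshu tkv fxiua mqcs goul oye
Hunk 5: at line 5 remove [mqcs,goul] add [bxeh] -> 7 lines: zgo pvj zshu tkv fxiua bxeh oye
Final line 5: fxiua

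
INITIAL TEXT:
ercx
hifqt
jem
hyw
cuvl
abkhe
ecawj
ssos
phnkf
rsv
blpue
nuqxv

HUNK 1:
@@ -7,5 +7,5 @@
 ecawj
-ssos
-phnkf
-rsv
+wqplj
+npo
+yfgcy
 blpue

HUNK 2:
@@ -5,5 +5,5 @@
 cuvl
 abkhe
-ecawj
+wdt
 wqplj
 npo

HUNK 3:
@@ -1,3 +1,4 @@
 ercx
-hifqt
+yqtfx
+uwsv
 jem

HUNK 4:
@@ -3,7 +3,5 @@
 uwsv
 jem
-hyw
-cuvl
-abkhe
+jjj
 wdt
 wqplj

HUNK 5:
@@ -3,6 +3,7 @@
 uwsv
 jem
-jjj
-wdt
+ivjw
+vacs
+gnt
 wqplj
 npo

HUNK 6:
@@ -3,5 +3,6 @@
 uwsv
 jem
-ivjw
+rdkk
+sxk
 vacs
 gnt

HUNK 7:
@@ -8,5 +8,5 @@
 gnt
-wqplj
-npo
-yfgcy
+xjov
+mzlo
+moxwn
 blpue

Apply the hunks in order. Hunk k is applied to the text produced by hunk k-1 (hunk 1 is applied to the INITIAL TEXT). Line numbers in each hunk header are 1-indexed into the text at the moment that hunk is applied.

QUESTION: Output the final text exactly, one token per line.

Hunk 1: at line 7 remove [ssos,phnkf,rsv] add [wqplj,npo,yfgcy] -> 12 lines: ercx hifqt jem hyw cuvl abkhe ecawj wqplj npo yfgcy blpue nuqxv
Hunk 2: at line 5 remove [ecawj] add [wdt] -> 12 lines: ercx hifqt jem hyw cuvl abkhe wdt wqplj npo yfgcy blpue nuqxv
Hunk 3: at line 1 remove [hifqt] add [yqtfx,uwsv] -> 13 lines: ercx yqtfx uwsv jem hyw cuvl abkhe wdt wqplj npo yfgcy blpue nuqxv
Hunk 4: at line 3 remove [hyw,cuvl,abkhe] add [jjj] -> 11 lines: ercx yqtfx uwsv jem jjj wdt wqplj npo yfgcy blpue nuqxv
Hunk 5: at line 3 remove [jjj,wdt] add [ivjw,vacs,gnt] -> 12 lines: ercx yqtfx uwsv jem ivjw vacs gnt wqplj npo yfgcy blpue nuqxv
Hunk 6: at line 3 remove [ivjw] add [rdkk,sxk] -> 13 lines: ercx yqtfx uwsv jem rdkk sxk vacs gnt wqplj npo yfgcy blpue nuqxv
Hunk 7: at line 8 remove [wqplj,npo,yfgcy] add [xjov,mzlo,moxwn] -> 13 lines: ercx yqtfx uwsv jem rdkk sxk vacs gnt xjov mzlo moxwn blpue nuqxv

Answer: ercx
yqtfx
uwsv
jem
rdkk
sxk
vacs
gnt
xjov
mzlo
moxwn
blpue
nuqxv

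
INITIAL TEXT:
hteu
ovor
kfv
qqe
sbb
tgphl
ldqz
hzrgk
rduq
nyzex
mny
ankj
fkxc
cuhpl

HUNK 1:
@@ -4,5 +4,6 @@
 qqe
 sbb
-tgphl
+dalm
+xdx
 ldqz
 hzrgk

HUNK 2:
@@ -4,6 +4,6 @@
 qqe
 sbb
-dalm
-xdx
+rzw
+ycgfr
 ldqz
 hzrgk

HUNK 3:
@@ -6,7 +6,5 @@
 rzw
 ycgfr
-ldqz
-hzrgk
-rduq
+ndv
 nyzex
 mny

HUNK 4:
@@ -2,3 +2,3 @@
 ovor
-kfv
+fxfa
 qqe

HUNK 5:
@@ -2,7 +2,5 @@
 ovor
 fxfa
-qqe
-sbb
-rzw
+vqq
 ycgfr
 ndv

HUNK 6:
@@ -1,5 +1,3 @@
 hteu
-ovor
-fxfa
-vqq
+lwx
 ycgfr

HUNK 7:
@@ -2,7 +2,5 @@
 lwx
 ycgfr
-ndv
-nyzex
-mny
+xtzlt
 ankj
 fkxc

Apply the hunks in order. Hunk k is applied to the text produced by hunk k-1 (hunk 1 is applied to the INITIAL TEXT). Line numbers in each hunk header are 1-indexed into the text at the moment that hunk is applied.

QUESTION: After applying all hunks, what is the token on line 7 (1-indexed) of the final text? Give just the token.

Hunk 1: at line 4 remove [tgphl] add [dalm,xdx] -> 15 lines: hteu ovor kfv qqe sbb dalm xdx ldqz hzrgk rduq nyzex mny ankj fkxc cuhpl
Hunk 2: at line 4 remove [dalm,xdx] add [rzw,ycgfr] -> 15 lines: hteu ovor kfv qqe sbb rzw ycgfr ldqz hzrgk rduq nyzex mny ankj fkxc cuhpl
Hunk 3: at line 6 remove [ldqz,hzrgk,rduq] add [ndv] -> 13 lines: hteu ovor kfv qqe sbb rzw ycgfr ndv nyzex mny ankj fkxc cuhpl
Hunk 4: at line 2 remove [kfv] add [fxfa] -> 13 lines: hteu ovor fxfa qqe sbb rzw ycgfr ndv nyzex mny ankj fkxc cuhpl
Hunk 5: at line 2 remove [qqe,sbb,rzw] add [vqq] -> 11 lines: hteu ovor fxfa vqq ycgfr ndv nyzex mny ankj fkxc cuhpl
Hunk 6: at line 1 remove [ovor,fxfa,vqq] add [lwx] -> 9 lines: hteu lwx ycgfr ndv nyzex mny ankj fkxc cuhpl
Hunk 7: at line 2 remove [ndv,nyzex,mny] add [xtzlt] -> 7 lines: hteu lwx ycgfr xtzlt ankj fkxc cuhpl
Final line 7: cuhpl

Answer: cuhpl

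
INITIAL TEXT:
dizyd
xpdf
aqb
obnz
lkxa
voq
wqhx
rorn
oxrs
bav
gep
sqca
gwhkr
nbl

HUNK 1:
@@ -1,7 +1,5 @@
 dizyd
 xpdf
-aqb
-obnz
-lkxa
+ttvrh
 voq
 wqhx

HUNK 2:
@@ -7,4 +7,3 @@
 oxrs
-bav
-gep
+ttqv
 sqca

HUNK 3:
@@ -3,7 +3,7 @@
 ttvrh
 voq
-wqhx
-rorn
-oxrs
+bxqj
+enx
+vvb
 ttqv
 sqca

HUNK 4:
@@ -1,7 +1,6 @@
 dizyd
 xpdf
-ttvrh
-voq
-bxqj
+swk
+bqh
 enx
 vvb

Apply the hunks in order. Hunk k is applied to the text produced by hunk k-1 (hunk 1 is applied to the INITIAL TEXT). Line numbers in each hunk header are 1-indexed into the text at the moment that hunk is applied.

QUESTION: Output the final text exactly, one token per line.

Hunk 1: at line 1 remove [aqb,obnz,lkxa] add [ttvrh] -> 12 lines: dizyd xpdf ttvrh voq wqhx rorn oxrs bav gep sqca gwhkr nbl
Hunk 2: at line 7 remove [bav,gep] add [ttqv] -> 11 lines: dizyd xpdf ttvrh voq wqhx rorn oxrs ttqv sqca gwhkr nbl
Hunk 3: at line 3 remove [wqhx,rorn,oxrs] add [bxqj,enx,vvb] -> 11 lines: dizyd xpdf ttvrh voq bxqj enx vvb ttqv sqca gwhkr nbl
Hunk 4: at line 1 remove [ttvrh,voq,bxqj] add [swk,bqh] -> 10 lines: dizyd xpdf swk bqh enx vvb ttqv sqca gwhkr nbl

Answer: dizyd
xpdf
swk
bqh
enx
vvb
ttqv
sqca
gwhkr
nbl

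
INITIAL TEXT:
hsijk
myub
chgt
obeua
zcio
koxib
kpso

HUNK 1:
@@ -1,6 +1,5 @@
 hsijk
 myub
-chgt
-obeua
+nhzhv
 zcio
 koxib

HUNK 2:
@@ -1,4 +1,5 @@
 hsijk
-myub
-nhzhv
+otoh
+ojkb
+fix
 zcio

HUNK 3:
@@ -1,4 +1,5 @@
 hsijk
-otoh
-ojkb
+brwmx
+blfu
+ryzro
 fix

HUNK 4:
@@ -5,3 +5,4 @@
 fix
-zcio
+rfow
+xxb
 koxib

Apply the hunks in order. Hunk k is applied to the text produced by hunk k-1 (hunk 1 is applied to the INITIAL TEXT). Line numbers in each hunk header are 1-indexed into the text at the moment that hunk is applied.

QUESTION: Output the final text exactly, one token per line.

Answer: hsijk
brwmx
blfu
ryzro
fix
rfow
xxb
koxib
kpso

Derivation:
Hunk 1: at line 1 remove [chgt,obeua] add [nhzhv] -> 6 lines: hsijk myub nhzhv zcio koxib kpso
Hunk 2: at line 1 remove [myub,nhzhv] add [otoh,ojkb,fix] -> 7 lines: hsijk otoh ojkb fix zcio koxib kpso
Hunk 3: at line 1 remove [otoh,ojkb] add [brwmx,blfu,ryzro] -> 8 lines: hsijk brwmx blfu ryzro fix zcio koxib kpso
Hunk 4: at line 5 remove [zcio] add [rfow,xxb] -> 9 lines: hsijk brwmx blfu ryzro fix rfow xxb koxib kpso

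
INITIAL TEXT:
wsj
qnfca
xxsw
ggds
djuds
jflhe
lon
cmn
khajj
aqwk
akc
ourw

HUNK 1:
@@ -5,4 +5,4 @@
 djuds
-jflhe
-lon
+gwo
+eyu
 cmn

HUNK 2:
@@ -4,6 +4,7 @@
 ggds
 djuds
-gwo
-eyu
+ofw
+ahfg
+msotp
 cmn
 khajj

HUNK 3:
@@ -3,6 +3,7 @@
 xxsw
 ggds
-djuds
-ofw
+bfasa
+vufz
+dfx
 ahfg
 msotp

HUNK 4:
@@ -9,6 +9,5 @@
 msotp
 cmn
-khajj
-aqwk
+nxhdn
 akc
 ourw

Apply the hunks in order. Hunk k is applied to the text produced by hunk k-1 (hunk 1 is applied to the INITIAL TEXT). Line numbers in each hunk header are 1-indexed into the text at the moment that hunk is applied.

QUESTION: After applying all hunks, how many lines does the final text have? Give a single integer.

Answer: 13

Derivation:
Hunk 1: at line 5 remove [jflhe,lon] add [gwo,eyu] -> 12 lines: wsj qnfca xxsw ggds djuds gwo eyu cmn khajj aqwk akc ourw
Hunk 2: at line 4 remove [gwo,eyu] add [ofw,ahfg,msotp] -> 13 lines: wsj qnfca xxsw ggds djuds ofw ahfg msotp cmn khajj aqwk akc ourw
Hunk 3: at line 3 remove [djuds,ofw] add [bfasa,vufz,dfx] -> 14 lines: wsj qnfca xxsw ggds bfasa vufz dfx ahfg msotp cmn khajj aqwk akc ourw
Hunk 4: at line 9 remove [khajj,aqwk] add [nxhdn] -> 13 lines: wsj qnfca xxsw ggds bfasa vufz dfx ahfg msotp cmn nxhdn akc ourw
Final line count: 13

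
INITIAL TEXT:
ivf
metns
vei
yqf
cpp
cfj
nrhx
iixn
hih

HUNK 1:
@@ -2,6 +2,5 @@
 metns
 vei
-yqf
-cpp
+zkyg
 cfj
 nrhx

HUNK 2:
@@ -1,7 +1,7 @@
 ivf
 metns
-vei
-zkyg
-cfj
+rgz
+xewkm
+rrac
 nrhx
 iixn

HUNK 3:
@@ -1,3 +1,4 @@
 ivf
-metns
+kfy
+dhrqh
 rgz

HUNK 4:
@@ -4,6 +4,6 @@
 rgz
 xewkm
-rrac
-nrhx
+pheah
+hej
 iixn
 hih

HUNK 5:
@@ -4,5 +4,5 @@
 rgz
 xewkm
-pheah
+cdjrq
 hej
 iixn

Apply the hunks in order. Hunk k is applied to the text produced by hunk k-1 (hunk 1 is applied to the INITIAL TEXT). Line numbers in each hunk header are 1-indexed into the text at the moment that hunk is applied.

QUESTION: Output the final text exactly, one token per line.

Hunk 1: at line 2 remove [yqf,cpp] add [zkyg] -> 8 lines: ivf metns vei zkyg cfj nrhx iixn hih
Hunk 2: at line 1 remove [vei,zkyg,cfj] add [rgz,xewkm,rrac] -> 8 lines: ivf metns rgz xewkm rrac nrhx iixn hih
Hunk 3: at line 1 remove [metns] add [kfy,dhrqh] -> 9 lines: ivf kfy dhrqh rgz xewkm rrac nrhx iixn hih
Hunk 4: at line 4 remove [rrac,nrhx] add [pheah,hej] -> 9 lines: ivf kfy dhrqh rgz xewkm pheah hej iixn hih
Hunk 5: at line 4 remove [pheah] add [cdjrq] -> 9 lines: ivf kfy dhrqh rgz xewkm cdjrq hej iixn hih

Answer: ivf
kfy
dhrqh
rgz
xewkm
cdjrq
hej
iixn
hih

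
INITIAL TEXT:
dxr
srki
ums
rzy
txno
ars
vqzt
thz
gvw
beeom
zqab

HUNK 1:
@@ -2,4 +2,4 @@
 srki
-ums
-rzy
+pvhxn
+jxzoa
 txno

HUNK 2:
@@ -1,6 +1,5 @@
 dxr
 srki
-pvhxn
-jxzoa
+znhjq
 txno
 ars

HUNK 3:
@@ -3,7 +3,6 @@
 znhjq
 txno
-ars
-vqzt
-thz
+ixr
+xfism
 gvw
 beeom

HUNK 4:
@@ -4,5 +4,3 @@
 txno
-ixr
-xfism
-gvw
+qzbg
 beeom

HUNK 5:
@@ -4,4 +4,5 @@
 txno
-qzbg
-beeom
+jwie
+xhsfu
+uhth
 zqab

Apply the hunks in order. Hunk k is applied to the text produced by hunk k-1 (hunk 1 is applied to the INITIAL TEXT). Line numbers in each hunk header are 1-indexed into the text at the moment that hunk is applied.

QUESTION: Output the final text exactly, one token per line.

Hunk 1: at line 2 remove [ums,rzy] add [pvhxn,jxzoa] -> 11 lines: dxr srki pvhxn jxzoa txno ars vqzt thz gvw beeom zqab
Hunk 2: at line 1 remove [pvhxn,jxzoa] add [znhjq] -> 10 lines: dxr srki znhjq txno ars vqzt thz gvw beeom zqab
Hunk 3: at line 3 remove [ars,vqzt,thz] add [ixr,xfism] -> 9 lines: dxr srki znhjq txno ixr xfism gvw beeom zqab
Hunk 4: at line 4 remove [ixr,xfism,gvw] add [qzbg] -> 7 lines: dxr srki znhjq txno qzbg beeom zqab
Hunk 5: at line 4 remove [qzbg,beeom] add [jwie,xhsfu,uhth] -> 8 lines: dxr srki znhjq txno jwie xhsfu uhth zqab

Answer: dxr
srki
znhjq
txno
jwie
xhsfu
uhth
zqab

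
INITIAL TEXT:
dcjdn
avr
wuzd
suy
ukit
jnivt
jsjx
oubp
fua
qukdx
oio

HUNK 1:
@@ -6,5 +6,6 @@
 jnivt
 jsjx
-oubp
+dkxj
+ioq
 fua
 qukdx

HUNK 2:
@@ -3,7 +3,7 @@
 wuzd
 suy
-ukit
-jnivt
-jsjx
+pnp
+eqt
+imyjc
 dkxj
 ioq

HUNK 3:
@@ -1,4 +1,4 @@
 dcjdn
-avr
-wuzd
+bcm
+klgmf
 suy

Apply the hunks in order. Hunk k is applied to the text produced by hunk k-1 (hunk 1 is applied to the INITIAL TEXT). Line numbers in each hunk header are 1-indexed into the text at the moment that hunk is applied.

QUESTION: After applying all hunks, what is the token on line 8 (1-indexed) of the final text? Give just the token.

Hunk 1: at line 6 remove [oubp] add [dkxj,ioq] -> 12 lines: dcjdn avr wuzd suy ukit jnivt jsjx dkxj ioq fua qukdx oio
Hunk 2: at line 3 remove [ukit,jnivt,jsjx] add [pnp,eqt,imyjc] -> 12 lines: dcjdn avr wuzd suy pnp eqt imyjc dkxj ioq fua qukdx oio
Hunk 3: at line 1 remove [avr,wuzd] add [bcm,klgmf] -> 12 lines: dcjdn bcm klgmf suy pnp eqt imyjc dkxj ioq fua qukdx oio
Final line 8: dkxj

Answer: dkxj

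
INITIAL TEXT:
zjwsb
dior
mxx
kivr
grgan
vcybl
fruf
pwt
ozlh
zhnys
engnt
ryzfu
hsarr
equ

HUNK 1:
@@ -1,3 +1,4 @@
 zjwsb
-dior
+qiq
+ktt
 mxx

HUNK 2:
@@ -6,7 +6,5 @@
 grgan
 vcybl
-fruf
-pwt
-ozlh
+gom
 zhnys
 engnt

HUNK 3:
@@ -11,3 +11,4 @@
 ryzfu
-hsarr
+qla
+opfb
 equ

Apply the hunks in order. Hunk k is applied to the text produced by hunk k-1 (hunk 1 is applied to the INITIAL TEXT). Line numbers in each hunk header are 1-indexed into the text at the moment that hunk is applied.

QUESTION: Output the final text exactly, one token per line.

Answer: zjwsb
qiq
ktt
mxx
kivr
grgan
vcybl
gom
zhnys
engnt
ryzfu
qla
opfb
equ

Derivation:
Hunk 1: at line 1 remove [dior] add [qiq,ktt] -> 15 lines: zjwsb qiq ktt mxx kivr grgan vcybl fruf pwt ozlh zhnys engnt ryzfu hsarr equ
Hunk 2: at line 6 remove [fruf,pwt,ozlh] add [gom] -> 13 lines: zjwsb qiq ktt mxx kivr grgan vcybl gom zhnys engnt ryzfu hsarr equ
Hunk 3: at line 11 remove [hsarr] add [qla,opfb] -> 14 lines: zjwsb qiq ktt mxx kivr grgan vcybl gom zhnys engnt ryzfu qla opfb equ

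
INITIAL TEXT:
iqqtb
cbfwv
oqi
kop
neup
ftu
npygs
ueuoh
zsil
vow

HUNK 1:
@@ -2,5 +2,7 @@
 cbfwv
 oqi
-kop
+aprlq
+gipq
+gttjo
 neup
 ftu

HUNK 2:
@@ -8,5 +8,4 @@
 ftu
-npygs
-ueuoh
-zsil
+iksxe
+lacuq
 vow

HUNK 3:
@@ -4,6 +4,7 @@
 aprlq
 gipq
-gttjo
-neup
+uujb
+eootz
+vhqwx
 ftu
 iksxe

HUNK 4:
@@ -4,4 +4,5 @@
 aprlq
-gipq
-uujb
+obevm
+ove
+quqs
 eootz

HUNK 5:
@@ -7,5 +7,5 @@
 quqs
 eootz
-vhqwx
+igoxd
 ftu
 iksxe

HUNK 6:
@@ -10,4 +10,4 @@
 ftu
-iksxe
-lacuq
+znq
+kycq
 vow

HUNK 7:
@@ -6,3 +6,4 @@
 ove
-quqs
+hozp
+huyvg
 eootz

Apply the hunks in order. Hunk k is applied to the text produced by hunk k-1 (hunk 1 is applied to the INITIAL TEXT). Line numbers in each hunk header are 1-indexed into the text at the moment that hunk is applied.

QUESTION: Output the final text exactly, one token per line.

Answer: iqqtb
cbfwv
oqi
aprlq
obevm
ove
hozp
huyvg
eootz
igoxd
ftu
znq
kycq
vow

Derivation:
Hunk 1: at line 2 remove [kop] add [aprlq,gipq,gttjo] -> 12 lines: iqqtb cbfwv oqi aprlq gipq gttjo neup ftu npygs ueuoh zsil vow
Hunk 2: at line 8 remove [npygs,ueuoh,zsil] add [iksxe,lacuq] -> 11 lines: iqqtb cbfwv oqi aprlq gipq gttjo neup ftu iksxe lacuq vow
Hunk 3: at line 4 remove [gttjo,neup] add [uujb,eootz,vhqwx] -> 12 lines: iqqtb cbfwv oqi aprlq gipq uujb eootz vhqwx ftu iksxe lacuq vow
Hunk 4: at line 4 remove [gipq,uujb] add [obevm,ove,quqs] -> 13 lines: iqqtb cbfwv oqi aprlq obevm ove quqs eootz vhqwx ftu iksxe lacuq vow
Hunk 5: at line 7 remove [vhqwx] add [igoxd] -> 13 lines: iqqtb cbfwv oqi aprlq obevm ove quqs eootz igoxd ftu iksxe lacuq vow
Hunk 6: at line 10 remove [iksxe,lacuq] add [znq,kycq] -> 13 lines: iqqtb cbfwv oqi aprlq obevm ove quqs eootz igoxd ftu znq kycq vow
Hunk 7: at line 6 remove [quqs] add [hozp,huyvg] -> 14 lines: iqqtb cbfwv oqi aprlq obevm ove hozp huyvg eootz igoxd ftu znq kycq vow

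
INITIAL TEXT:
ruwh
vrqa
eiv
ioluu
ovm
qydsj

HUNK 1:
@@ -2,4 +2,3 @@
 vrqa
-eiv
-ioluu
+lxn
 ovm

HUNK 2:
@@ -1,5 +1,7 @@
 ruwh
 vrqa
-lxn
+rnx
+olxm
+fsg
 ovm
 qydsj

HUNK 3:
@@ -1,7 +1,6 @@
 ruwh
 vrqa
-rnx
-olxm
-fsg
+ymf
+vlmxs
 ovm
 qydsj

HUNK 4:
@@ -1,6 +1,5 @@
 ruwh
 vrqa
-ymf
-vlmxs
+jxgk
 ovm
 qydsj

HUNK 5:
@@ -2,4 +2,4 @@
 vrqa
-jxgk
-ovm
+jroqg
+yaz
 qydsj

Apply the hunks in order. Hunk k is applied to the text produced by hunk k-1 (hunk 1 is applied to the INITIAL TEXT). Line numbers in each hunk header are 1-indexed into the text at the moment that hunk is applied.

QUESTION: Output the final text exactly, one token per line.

Answer: ruwh
vrqa
jroqg
yaz
qydsj

Derivation:
Hunk 1: at line 2 remove [eiv,ioluu] add [lxn] -> 5 lines: ruwh vrqa lxn ovm qydsj
Hunk 2: at line 1 remove [lxn] add [rnx,olxm,fsg] -> 7 lines: ruwh vrqa rnx olxm fsg ovm qydsj
Hunk 3: at line 1 remove [rnx,olxm,fsg] add [ymf,vlmxs] -> 6 lines: ruwh vrqa ymf vlmxs ovm qydsj
Hunk 4: at line 1 remove [ymf,vlmxs] add [jxgk] -> 5 lines: ruwh vrqa jxgk ovm qydsj
Hunk 5: at line 2 remove [jxgk,ovm] add [jroqg,yaz] -> 5 lines: ruwh vrqa jroqg yaz qydsj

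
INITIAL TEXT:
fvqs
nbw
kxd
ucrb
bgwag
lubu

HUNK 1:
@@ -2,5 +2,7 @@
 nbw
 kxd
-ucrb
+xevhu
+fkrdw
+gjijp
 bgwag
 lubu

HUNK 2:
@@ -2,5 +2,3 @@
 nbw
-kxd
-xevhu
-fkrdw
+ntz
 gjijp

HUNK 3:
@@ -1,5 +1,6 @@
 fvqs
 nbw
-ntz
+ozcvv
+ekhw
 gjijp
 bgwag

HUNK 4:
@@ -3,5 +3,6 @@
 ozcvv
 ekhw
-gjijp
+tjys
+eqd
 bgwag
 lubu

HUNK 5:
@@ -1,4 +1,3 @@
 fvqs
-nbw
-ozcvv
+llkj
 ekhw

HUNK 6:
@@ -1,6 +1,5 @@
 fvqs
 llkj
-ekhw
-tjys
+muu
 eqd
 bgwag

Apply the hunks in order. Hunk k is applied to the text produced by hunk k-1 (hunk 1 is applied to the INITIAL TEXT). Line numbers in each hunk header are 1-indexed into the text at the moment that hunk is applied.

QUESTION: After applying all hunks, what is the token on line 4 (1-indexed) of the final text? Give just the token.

Hunk 1: at line 2 remove [ucrb] add [xevhu,fkrdw,gjijp] -> 8 lines: fvqs nbw kxd xevhu fkrdw gjijp bgwag lubu
Hunk 2: at line 2 remove [kxd,xevhu,fkrdw] add [ntz] -> 6 lines: fvqs nbw ntz gjijp bgwag lubu
Hunk 3: at line 1 remove [ntz] add [ozcvv,ekhw] -> 7 lines: fvqs nbw ozcvv ekhw gjijp bgwag lubu
Hunk 4: at line 3 remove [gjijp] add [tjys,eqd] -> 8 lines: fvqs nbw ozcvv ekhw tjys eqd bgwag lubu
Hunk 5: at line 1 remove [nbw,ozcvv] add [llkj] -> 7 lines: fvqs llkj ekhw tjys eqd bgwag lubu
Hunk 6: at line 1 remove [ekhw,tjys] add [muu] -> 6 lines: fvqs llkj muu eqd bgwag lubu
Final line 4: eqd

Answer: eqd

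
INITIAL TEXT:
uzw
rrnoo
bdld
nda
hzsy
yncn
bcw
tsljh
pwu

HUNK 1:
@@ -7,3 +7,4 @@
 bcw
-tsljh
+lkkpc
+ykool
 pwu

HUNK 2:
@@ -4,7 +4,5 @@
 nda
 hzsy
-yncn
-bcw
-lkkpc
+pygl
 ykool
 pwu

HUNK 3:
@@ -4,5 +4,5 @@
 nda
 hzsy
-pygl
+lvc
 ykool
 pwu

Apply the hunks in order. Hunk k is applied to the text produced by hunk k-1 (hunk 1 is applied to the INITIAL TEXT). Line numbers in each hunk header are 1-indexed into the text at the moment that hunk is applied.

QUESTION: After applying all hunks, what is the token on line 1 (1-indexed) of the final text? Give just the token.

Hunk 1: at line 7 remove [tsljh] add [lkkpc,ykool] -> 10 lines: uzw rrnoo bdld nda hzsy yncn bcw lkkpc ykool pwu
Hunk 2: at line 4 remove [yncn,bcw,lkkpc] add [pygl] -> 8 lines: uzw rrnoo bdld nda hzsy pygl ykool pwu
Hunk 3: at line 4 remove [pygl] add [lvc] -> 8 lines: uzw rrnoo bdld nda hzsy lvc ykool pwu
Final line 1: uzw

Answer: uzw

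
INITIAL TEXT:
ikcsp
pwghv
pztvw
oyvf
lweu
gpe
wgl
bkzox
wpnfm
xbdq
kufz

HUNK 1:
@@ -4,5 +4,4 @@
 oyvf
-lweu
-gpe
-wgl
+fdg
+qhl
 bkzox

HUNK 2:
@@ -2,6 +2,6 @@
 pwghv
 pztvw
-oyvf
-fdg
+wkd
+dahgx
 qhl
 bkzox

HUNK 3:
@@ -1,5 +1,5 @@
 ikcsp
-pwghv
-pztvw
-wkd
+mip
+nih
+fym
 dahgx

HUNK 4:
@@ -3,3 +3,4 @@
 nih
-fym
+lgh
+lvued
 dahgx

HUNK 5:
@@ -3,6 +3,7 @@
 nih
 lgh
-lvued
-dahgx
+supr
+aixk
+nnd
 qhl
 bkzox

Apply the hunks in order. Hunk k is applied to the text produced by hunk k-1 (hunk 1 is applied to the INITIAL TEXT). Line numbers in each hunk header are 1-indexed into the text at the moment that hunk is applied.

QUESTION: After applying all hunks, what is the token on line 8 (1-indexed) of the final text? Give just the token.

Answer: qhl

Derivation:
Hunk 1: at line 4 remove [lweu,gpe,wgl] add [fdg,qhl] -> 10 lines: ikcsp pwghv pztvw oyvf fdg qhl bkzox wpnfm xbdq kufz
Hunk 2: at line 2 remove [oyvf,fdg] add [wkd,dahgx] -> 10 lines: ikcsp pwghv pztvw wkd dahgx qhl bkzox wpnfm xbdq kufz
Hunk 3: at line 1 remove [pwghv,pztvw,wkd] add [mip,nih,fym] -> 10 lines: ikcsp mip nih fym dahgx qhl bkzox wpnfm xbdq kufz
Hunk 4: at line 3 remove [fym] add [lgh,lvued] -> 11 lines: ikcsp mip nih lgh lvued dahgx qhl bkzox wpnfm xbdq kufz
Hunk 5: at line 3 remove [lvued,dahgx] add [supr,aixk,nnd] -> 12 lines: ikcsp mip nih lgh supr aixk nnd qhl bkzox wpnfm xbdq kufz
Final line 8: qhl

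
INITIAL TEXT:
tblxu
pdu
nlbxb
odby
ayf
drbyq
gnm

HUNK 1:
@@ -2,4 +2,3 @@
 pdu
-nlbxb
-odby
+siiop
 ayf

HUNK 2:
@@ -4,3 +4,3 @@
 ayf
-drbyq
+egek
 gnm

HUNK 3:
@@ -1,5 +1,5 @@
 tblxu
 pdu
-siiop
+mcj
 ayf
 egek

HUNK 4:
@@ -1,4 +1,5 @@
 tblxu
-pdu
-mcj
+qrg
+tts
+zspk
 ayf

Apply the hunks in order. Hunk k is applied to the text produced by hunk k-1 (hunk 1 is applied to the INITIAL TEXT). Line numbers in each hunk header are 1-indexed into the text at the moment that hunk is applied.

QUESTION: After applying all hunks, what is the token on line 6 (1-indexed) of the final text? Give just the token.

Hunk 1: at line 2 remove [nlbxb,odby] add [siiop] -> 6 lines: tblxu pdu siiop ayf drbyq gnm
Hunk 2: at line 4 remove [drbyq] add [egek] -> 6 lines: tblxu pdu siiop ayf egek gnm
Hunk 3: at line 1 remove [siiop] add [mcj] -> 6 lines: tblxu pdu mcj ayf egek gnm
Hunk 4: at line 1 remove [pdu,mcj] add [qrg,tts,zspk] -> 7 lines: tblxu qrg tts zspk ayf egek gnm
Final line 6: egek

Answer: egek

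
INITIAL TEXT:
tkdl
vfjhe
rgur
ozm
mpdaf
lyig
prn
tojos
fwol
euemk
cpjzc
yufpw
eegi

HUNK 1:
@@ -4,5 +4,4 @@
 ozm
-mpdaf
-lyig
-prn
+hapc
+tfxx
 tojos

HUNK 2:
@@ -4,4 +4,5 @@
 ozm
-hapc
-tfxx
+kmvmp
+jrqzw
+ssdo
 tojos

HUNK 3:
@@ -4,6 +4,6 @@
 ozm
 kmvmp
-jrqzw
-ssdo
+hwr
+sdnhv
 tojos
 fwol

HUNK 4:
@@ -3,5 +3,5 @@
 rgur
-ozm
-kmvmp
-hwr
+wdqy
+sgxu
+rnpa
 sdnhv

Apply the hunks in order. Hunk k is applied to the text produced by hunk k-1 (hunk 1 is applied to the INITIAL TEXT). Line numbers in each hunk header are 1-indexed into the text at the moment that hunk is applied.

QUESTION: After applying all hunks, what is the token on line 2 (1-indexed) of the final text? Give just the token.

Hunk 1: at line 4 remove [mpdaf,lyig,prn] add [hapc,tfxx] -> 12 lines: tkdl vfjhe rgur ozm hapc tfxx tojos fwol euemk cpjzc yufpw eegi
Hunk 2: at line 4 remove [hapc,tfxx] add [kmvmp,jrqzw,ssdo] -> 13 lines: tkdl vfjhe rgur ozm kmvmp jrqzw ssdo tojos fwol euemk cpjzc yufpw eegi
Hunk 3: at line 4 remove [jrqzw,ssdo] add [hwr,sdnhv] -> 13 lines: tkdl vfjhe rgur ozm kmvmp hwr sdnhv tojos fwol euemk cpjzc yufpw eegi
Hunk 4: at line 3 remove [ozm,kmvmp,hwr] add [wdqy,sgxu,rnpa] -> 13 lines: tkdl vfjhe rgur wdqy sgxu rnpa sdnhv tojos fwol euemk cpjzc yufpw eegi
Final line 2: vfjhe

Answer: vfjhe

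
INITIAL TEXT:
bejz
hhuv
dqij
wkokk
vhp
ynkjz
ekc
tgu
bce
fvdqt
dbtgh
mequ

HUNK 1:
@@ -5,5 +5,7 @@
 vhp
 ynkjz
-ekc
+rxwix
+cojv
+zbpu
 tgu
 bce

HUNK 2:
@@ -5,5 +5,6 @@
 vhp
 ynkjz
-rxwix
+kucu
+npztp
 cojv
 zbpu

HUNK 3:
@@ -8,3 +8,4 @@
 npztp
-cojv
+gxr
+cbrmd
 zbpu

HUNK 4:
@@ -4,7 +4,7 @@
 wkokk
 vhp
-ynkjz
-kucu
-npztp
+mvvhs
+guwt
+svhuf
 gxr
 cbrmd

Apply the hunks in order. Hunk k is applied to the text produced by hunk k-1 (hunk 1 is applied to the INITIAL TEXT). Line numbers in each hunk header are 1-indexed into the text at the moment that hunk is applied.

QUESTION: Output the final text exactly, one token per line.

Hunk 1: at line 5 remove [ekc] add [rxwix,cojv,zbpu] -> 14 lines: bejz hhuv dqij wkokk vhp ynkjz rxwix cojv zbpu tgu bce fvdqt dbtgh mequ
Hunk 2: at line 5 remove [rxwix] add [kucu,npztp] -> 15 lines: bejz hhuv dqij wkokk vhp ynkjz kucu npztp cojv zbpu tgu bce fvdqt dbtgh mequ
Hunk 3: at line 8 remove [cojv] add [gxr,cbrmd] -> 16 lines: bejz hhuv dqij wkokk vhp ynkjz kucu npztp gxr cbrmd zbpu tgu bce fvdqt dbtgh mequ
Hunk 4: at line 4 remove [ynkjz,kucu,npztp] add [mvvhs,guwt,svhuf] -> 16 lines: bejz hhuv dqij wkokk vhp mvvhs guwt svhuf gxr cbrmd zbpu tgu bce fvdqt dbtgh mequ

Answer: bejz
hhuv
dqij
wkokk
vhp
mvvhs
guwt
svhuf
gxr
cbrmd
zbpu
tgu
bce
fvdqt
dbtgh
mequ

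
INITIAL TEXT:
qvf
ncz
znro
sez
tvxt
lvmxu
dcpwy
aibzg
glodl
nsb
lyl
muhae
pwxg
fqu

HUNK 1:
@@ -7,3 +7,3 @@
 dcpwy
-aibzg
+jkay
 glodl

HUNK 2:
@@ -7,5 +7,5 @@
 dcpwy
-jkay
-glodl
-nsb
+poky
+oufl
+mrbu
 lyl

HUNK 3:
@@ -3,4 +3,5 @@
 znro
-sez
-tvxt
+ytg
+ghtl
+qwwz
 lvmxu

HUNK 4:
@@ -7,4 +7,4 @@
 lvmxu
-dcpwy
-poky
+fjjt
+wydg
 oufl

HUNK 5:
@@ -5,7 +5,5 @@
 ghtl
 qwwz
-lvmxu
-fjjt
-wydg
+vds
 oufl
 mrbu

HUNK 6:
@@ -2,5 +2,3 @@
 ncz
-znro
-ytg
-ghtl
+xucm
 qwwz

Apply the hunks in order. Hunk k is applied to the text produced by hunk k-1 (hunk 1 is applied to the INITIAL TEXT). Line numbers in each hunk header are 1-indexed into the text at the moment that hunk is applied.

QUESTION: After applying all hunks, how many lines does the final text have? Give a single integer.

Hunk 1: at line 7 remove [aibzg] add [jkay] -> 14 lines: qvf ncz znro sez tvxt lvmxu dcpwy jkay glodl nsb lyl muhae pwxg fqu
Hunk 2: at line 7 remove [jkay,glodl,nsb] add [poky,oufl,mrbu] -> 14 lines: qvf ncz znro sez tvxt lvmxu dcpwy poky oufl mrbu lyl muhae pwxg fqu
Hunk 3: at line 3 remove [sez,tvxt] add [ytg,ghtl,qwwz] -> 15 lines: qvf ncz znro ytg ghtl qwwz lvmxu dcpwy poky oufl mrbu lyl muhae pwxg fqu
Hunk 4: at line 7 remove [dcpwy,poky] add [fjjt,wydg] -> 15 lines: qvf ncz znro ytg ghtl qwwz lvmxu fjjt wydg oufl mrbu lyl muhae pwxg fqu
Hunk 5: at line 5 remove [lvmxu,fjjt,wydg] add [vds] -> 13 lines: qvf ncz znro ytg ghtl qwwz vds oufl mrbu lyl muhae pwxg fqu
Hunk 6: at line 2 remove [znro,ytg,ghtl] add [xucm] -> 11 lines: qvf ncz xucm qwwz vds oufl mrbu lyl muhae pwxg fqu
Final line count: 11

Answer: 11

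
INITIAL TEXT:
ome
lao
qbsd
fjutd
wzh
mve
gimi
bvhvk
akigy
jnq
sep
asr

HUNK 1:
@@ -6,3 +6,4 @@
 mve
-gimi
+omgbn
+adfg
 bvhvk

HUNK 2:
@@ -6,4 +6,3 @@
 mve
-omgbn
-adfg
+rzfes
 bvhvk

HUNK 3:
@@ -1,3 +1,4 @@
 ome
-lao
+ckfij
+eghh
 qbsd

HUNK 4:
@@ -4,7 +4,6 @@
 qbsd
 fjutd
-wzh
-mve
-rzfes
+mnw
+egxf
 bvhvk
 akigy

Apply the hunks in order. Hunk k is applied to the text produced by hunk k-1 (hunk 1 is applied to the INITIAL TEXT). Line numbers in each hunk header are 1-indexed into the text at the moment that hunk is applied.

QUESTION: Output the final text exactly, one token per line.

Hunk 1: at line 6 remove [gimi] add [omgbn,adfg] -> 13 lines: ome lao qbsd fjutd wzh mve omgbn adfg bvhvk akigy jnq sep asr
Hunk 2: at line 6 remove [omgbn,adfg] add [rzfes] -> 12 lines: ome lao qbsd fjutd wzh mve rzfes bvhvk akigy jnq sep asr
Hunk 3: at line 1 remove [lao] add [ckfij,eghh] -> 13 lines: ome ckfij eghh qbsd fjutd wzh mve rzfes bvhvk akigy jnq sep asr
Hunk 4: at line 4 remove [wzh,mve,rzfes] add [mnw,egxf] -> 12 lines: ome ckfij eghh qbsd fjutd mnw egxf bvhvk akigy jnq sep asr

Answer: ome
ckfij
eghh
qbsd
fjutd
mnw
egxf
bvhvk
akigy
jnq
sep
asr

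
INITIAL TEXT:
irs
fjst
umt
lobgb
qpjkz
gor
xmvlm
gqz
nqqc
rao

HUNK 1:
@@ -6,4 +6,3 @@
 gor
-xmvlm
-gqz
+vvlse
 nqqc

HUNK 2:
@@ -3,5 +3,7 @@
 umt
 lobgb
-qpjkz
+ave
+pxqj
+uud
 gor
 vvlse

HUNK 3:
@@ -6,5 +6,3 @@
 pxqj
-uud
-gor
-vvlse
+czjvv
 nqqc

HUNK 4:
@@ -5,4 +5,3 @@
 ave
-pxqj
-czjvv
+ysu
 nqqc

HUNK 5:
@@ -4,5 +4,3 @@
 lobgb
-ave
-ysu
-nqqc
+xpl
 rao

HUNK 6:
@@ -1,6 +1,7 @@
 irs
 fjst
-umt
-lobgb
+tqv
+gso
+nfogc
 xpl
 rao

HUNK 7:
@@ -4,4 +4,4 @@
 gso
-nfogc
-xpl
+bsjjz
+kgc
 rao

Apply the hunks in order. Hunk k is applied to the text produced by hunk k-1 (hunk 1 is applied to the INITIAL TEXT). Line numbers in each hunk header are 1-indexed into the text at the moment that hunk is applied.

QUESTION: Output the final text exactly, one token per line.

Hunk 1: at line 6 remove [xmvlm,gqz] add [vvlse] -> 9 lines: irs fjst umt lobgb qpjkz gor vvlse nqqc rao
Hunk 2: at line 3 remove [qpjkz] add [ave,pxqj,uud] -> 11 lines: irs fjst umt lobgb ave pxqj uud gor vvlse nqqc rao
Hunk 3: at line 6 remove [uud,gor,vvlse] add [czjvv] -> 9 lines: irs fjst umt lobgb ave pxqj czjvv nqqc rao
Hunk 4: at line 5 remove [pxqj,czjvv] add [ysu] -> 8 lines: irs fjst umt lobgb ave ysu nqqc rao
Hunk 5: at line 4 remove [ave,ysu,nqqc] add [xpl] -> 6 lines: irs fjst umt lobgb xpl rao
Hunk 6: at line 1 remove [umt,lobgb] add [tqv,gso,nfogc] -> 7 lines: irs fjst tqv gso nfogc xpl rao
Hunk 7: at line 4 remove [nfogc,xpl] add [bsjjz,kgc] -> 7 lines: irs fjst tqv gso bsjjz kgc rao

Answer: irs
fjst
tqv
gso
bsjjz
kgc
rao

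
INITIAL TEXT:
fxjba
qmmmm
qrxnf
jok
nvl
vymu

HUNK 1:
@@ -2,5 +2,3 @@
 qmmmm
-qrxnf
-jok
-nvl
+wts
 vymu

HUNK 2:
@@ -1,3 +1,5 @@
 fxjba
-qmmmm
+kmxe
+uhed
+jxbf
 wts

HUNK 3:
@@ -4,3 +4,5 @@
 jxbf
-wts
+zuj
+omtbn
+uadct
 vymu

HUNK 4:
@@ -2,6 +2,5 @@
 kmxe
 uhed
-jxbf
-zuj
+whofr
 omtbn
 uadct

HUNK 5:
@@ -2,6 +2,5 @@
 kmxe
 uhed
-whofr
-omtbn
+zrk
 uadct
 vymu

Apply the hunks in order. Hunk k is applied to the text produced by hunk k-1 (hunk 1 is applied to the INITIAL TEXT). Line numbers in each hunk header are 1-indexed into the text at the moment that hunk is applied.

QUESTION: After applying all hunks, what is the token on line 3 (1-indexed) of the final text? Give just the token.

Hunk 1: at line 2 remove [qrxnf,jok,nvl] add [wts] -> 4 lines: fxjba qmmmm wts vymu
Hunk 2: at line 1 remove [qmmmm] add [kmxe,uhed,jxbf] -> 6 lines: fxjba kmxe uhed jxbf wts vymu
Hunk 3: at line 4 remove [wts] add [zuj,omtbn,uadct] -> 8 lines: fxjba kmxe uhed jxbf zuj omtbn uadct vymu
Hunk 4: at line 2 remove [jxbf,zuj] add [whofr] -> 7 lines: fxjba kmxe uhed whofr omtbn uadct vymu
Hunk 5: at line 2 remove [whofr,omtbn] add [zrk] -> 6 lines: fxjba kmxe uhed zrk uadct vymu
Final line 3: uhed

Answer: uhed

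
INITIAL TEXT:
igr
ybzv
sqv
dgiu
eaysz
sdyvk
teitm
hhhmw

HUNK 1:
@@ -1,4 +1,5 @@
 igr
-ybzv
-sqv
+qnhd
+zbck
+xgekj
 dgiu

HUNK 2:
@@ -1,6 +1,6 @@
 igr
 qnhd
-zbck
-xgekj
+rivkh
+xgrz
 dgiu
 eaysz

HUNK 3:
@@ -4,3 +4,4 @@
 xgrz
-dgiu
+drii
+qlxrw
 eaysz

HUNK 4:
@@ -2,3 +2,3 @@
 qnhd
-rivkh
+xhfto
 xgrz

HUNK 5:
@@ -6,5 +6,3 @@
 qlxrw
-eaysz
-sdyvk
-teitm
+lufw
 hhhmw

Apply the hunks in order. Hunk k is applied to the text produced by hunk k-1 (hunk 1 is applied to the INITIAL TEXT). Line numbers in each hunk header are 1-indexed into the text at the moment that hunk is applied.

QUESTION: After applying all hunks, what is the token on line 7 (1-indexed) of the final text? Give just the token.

Hunk 1: at line 1 remove [ybzv,sqv] add [qnhd,zbck,xgekj] -> 9 lines: igr qnhd zbck xgekj dgiu eaysz sdyvk teitm hhhmw
Hunk 2: at line 1 remove [zbck,xgekj] add [rivkh,xgrz] -> 9 lines: igr qnhd rivkh xgrz dgiu eaysz sdyvk teitm hhhmw
Hunk 3: at line 4 remove [dgiu] add [drii,qlxrw] -> 10 lines: igr qnhd rivkh xgrz drii qlxrw eaysz sdyvk teitm hhhmw
Hunk 4: at line 2 remove [rivkh] add [xhfto] -> 10 lines: igr qnhd xhfto xgrz drii qlxrw eaysz sdyvk teitm hhhmw
Hunk 5: at line 6 remove [eaysz,sdyvk,teitm] add [lufw] -> 8 lines: igr qnhd xhfto xgrz drii qlxrw lufw hhhmw
Final line 7: lufw

Answer: lufw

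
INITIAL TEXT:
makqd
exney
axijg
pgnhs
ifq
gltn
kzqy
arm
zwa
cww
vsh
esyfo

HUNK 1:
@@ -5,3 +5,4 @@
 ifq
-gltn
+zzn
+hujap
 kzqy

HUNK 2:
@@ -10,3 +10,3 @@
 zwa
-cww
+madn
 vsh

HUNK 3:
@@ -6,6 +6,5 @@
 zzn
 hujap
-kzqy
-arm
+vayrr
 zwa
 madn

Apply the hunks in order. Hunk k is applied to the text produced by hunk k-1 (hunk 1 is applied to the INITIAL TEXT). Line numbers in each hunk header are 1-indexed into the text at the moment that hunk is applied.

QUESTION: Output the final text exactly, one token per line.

Answer: makqd
exney
axijg
pgnhs
ifq
zzn
hujap
vayrr
zwa
madn
vsh
esyfo

Derivation:
Hunk 1: at line 5 remove [gltn] add [zzn,hujap] -> 13 lines: makqd exney axijg pgnhs ifq zzn hujap kzqy arm zwa cww vsh esyfo
Hunk 2: at line 10 remove [cww] add [madn] -> 13 lines: makqd exney axijg pgnhs ifq zzn hujap kzqy arm zwa madn vsh esyfo
Hunk 3: at line 6 remove [kzqy,arm] add [vayrr] -> 12 lines: makqd exney axijg pgnhs ifq zzn hujap vayrr zwa madn vsh esyfo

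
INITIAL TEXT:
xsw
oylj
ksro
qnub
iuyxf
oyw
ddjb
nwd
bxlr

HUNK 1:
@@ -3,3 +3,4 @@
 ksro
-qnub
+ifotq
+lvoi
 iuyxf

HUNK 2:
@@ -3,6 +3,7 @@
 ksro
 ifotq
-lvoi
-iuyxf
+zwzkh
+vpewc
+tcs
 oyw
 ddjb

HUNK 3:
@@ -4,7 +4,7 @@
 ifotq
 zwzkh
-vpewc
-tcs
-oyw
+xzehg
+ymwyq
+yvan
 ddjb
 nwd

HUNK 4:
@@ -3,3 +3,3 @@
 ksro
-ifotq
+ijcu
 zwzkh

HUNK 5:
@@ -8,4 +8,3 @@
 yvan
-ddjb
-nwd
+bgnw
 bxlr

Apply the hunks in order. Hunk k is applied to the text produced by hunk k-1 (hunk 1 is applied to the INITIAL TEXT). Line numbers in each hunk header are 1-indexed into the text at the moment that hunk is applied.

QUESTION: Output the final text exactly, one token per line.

Hunk 1: at line 3 remove [qnub] add [ifotq,lvoi] -> 10 lines: xsw oylj ksro ifotq lvoi iuyxf oyw ddjb nwd bxlr
Hunk 2: at line 3 remove [lvoi,iuyxf] add [zwzkh,vpewc,tcs] -> 11 lines: xsw oylj ksro ifotq zwzkh vpewc tcs oyw ddjb nwd bxlr
Hunk 3: at line 4 remove [vpewc,tcs,oyw] add [xzehg,ymwyq,yvan] -> 11 lines: xsw oylj ksro ifotq zwzkh xzehg ymwyq yvan ddjb nwd bxlr
Hunk 4: at line 3 remove [ifotq] add [ijcu] -> 11 lines: xsw oylj ksro ijcu zwzkh xzehg ymwyq yvan ddjb nwd bxlr
Hunk 5: at line 8 remove [ddjb,nwd] add [bgnw] -> 10 lines: xsw oylj ksro ijcu zwzkh xzehg ymwyq yvan bgnw bxlr

Answer: xsw
oylj
ksro
ijcu
zwzkh
xzehg
ymwyq
yvan
bgnw
bxlr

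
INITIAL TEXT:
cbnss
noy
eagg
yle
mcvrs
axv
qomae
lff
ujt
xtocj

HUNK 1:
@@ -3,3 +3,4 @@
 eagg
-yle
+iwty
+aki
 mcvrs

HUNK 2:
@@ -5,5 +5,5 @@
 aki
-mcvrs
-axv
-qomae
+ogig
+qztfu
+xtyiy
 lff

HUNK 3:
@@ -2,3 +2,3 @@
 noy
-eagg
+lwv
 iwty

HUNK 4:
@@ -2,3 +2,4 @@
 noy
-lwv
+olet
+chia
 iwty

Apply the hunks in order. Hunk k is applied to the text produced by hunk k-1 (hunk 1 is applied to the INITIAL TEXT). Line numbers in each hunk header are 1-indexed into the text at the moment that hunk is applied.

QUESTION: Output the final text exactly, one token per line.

Answer: cbnss
noy
olet
chia
iwty
aki
ogig
qztfu
xtyiy
lff
ujt
xtocj

Derivation:
Hunk 1: at line 3 remove [yle] add [iwty,aki] -> 11 lines: cbnss noy eagg iwty aki mcvrs axv qomae lff ujt xtocj
Hunk 2: at line 5 remove [mcvrs,axv,qomae] add [ogig,qztfu,xtyiy] -> 11 lines: cbnss noy eagg iwty aki ogig qztfu xtyiy lff ujt xtocj
Hunk 3: at line 2 remove [eagg] add [lwv] -> 11 lines: cbnss noy lwv iwty aki ogig qztfu xtyiy lff ujt xtocj
Hunk 4: at line 2 remove [lwv] add [olet,chia] -> 12 lines: cbnss noy olet chia iwty aki ogig qztfu xtyiy lff ujt xtocj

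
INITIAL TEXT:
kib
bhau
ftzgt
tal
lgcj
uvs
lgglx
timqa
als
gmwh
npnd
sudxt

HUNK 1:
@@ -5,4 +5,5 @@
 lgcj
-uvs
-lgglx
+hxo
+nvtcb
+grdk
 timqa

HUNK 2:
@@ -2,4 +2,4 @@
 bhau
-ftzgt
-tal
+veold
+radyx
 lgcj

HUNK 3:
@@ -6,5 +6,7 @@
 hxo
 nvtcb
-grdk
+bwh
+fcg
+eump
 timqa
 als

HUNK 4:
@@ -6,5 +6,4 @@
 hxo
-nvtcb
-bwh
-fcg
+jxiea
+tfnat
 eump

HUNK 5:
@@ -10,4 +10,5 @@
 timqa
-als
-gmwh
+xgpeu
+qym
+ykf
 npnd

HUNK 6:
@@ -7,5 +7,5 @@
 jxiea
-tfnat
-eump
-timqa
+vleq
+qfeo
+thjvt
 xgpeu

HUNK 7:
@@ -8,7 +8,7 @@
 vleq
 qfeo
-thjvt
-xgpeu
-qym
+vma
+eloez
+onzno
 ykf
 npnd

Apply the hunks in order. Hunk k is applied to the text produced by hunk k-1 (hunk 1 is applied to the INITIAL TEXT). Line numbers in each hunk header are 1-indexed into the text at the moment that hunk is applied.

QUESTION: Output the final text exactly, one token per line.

Answer: kib
bhau
veold
radyx
lgcj
hxo
jxiea
vleq
qfeo
vma
eloez
onzno
ykf
npnd
sudxt

Derivation:
Hunk 1: at line 5 remove [uvs,lgglx] add [hxo,nvtcb,grdk] -> 13 lines: kib bhau ftzgt tal lgcj hxo nvtcb grdk timqa als gmwh npnd sudxt
Hunk 2: at line 2 remove [ftzgt,tal] add [veold,radyx] -> 13 lines: kib bhau veold radyx lgcj hxo nvtcb grdk timqa als gmwh npnd sudxt
Hunk 3: at line 6 remove [grdk] add [bwh,fcg,eump] -> 15 lines: kib bhau veold radyx lgcj hxo nvtcb bwh fcg eump timqa als gmwh npnd sudxt
Hunk 4: at line 6 remove [nvtcb,bwh,fcg] add [jxiea,tfnat] -> 14 lines: kib bhau veold radyx lgcj hxo jxiea tfnat eump timqa als gmwh npnd sudxt
Hunk 5: at line 10 remove [als,gmwh] add [xgpeu,qym,ykf] -> 15 lines: kib bhau veold radyx lgcj hxo jxiea tfnat eump timqa xgpeu qym ykf npnd sudxt
Hunk 6: at line 7 remove [tfnat,eump,timqa] add [vleq,qfeo,thjvt] -> 15 lines: kib bhau veold radyx lgcj hxo jxiea vleq qfeo thjvt xgpeu qym ykf npnd sudxt
Hunk 7: at line 8 remove [thjvt,xgpeu,qym] add [vma,eloez,onzno] -> 15 lines: kib bhau veold radyx lgcj hxo jxiea vleq qfeo vma eloez onzno ykf npnd sudxt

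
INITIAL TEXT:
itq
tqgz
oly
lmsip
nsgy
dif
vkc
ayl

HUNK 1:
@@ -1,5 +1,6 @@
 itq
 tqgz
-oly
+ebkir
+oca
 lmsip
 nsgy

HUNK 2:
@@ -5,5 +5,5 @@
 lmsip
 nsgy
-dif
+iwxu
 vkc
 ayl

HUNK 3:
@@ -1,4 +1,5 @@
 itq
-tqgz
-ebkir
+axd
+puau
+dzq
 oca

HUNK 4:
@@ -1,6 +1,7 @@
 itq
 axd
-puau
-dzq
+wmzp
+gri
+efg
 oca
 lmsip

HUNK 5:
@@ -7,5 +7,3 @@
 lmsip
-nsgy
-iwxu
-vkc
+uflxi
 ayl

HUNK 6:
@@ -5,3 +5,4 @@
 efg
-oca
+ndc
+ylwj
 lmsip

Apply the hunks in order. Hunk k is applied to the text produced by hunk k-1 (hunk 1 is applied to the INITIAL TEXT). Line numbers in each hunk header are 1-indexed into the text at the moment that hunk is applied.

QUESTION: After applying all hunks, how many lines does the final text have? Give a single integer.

Answer: 10

Derivation:
Hunk 1: at line 1 remove [oly] add [ebkir,oca] -> 9 lines: itq tqgz ebkir oca lmsip nsgy dif vkc ayl
Hunk 2: at line 5 remove [dif] add [iwxu] -> 9 lines: itq tqgz ebkir oca lmsip nsgy iwxu vkc ayl
Hunk 3: at line 1 remove [tqgz,ebkir] add [axd,puau,dzq] -> 10 lines: itq axd puau dzq oca lmsip nsgy iwxu vkc ayl
Hunk 4: at line 1 remove [puau,dzq] add [wmzp,gri,efg] -> 11 lines: itq axd wmzp gri efg oca lmsip nsgy iwxu vkc ayl
Hunk 5: at line 7 remove [nsgy,iwxu,vkc] add [uflxi] -> 9 lines: itq axd wmzp gri efg oca lmsip uflxi ayl
Hunk 6: at line 5 remove [oca] add [ndc,ylwj] -> 10 lines: itq axd wmzp gri efg ndc ylwj lmsip uflxi ayl
Final line count: 10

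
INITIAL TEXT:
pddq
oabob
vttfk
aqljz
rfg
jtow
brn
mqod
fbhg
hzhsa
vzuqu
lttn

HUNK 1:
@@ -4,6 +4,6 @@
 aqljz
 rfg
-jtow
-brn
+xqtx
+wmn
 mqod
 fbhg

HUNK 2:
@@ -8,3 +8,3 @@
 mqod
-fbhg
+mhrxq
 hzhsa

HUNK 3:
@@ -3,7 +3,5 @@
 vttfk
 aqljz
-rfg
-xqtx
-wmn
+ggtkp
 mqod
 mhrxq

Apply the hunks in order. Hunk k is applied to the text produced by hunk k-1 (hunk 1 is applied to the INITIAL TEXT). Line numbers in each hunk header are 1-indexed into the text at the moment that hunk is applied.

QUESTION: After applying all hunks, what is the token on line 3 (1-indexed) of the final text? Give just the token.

Answer: vttfk

Derivation:
Hunk 1: at line 4 remove [jtow,brn] add [xqtx,wmn] -> 12 lines: pddq oabob vttfk aqljz rfg xqtx wmn mqod fbhg hzhsa vzuqu lttn
Hunk 2: at line 8 remove [fbhg] add [mhrxq] -> 12 lines: pddq oabob vttfk aqljz rfg xqtx wmn mqod mhrxq hzhsa vzuqu lttn
Hunk 3: at line 3 remove [rfg,xqtx,wmn] add [ggtkp] -> 10 lines: pddq oabob vttfk aqljz ggtkp mqod mhrxq hzhsa vzuqu lttn
Final line 3: vttfk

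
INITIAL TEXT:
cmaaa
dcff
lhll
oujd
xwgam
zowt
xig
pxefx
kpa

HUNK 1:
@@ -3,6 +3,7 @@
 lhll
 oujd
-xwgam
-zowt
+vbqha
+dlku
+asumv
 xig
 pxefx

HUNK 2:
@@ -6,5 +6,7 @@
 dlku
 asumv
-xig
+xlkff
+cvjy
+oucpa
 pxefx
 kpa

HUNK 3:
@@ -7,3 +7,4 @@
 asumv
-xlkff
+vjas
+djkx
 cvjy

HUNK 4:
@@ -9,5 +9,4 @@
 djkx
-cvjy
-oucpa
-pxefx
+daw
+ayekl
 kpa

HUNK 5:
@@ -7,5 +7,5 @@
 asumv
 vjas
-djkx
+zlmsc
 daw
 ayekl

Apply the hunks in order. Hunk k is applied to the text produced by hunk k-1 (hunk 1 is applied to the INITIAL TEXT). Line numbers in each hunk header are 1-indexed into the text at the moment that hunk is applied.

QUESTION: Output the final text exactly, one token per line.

Answer: cmaaa
dcff
lhll
oujd
vbqha
dlku
asumv
vjas
zlmsc
daw
ayekl
kpa

Derivation:
Hunk 1: at line 3 remove [xwgam,zowt] add [vbqha,dlku,asumv] -> 10 lines: cmaaa dcff lhll oujd vbqha dlku asumv xig pxefx kpa
Hunk 2: at line 6 remove [xig] add [xlkff,cvjy,oucpa] -> 12 lines: cmaaa dcff lhll oujd vbqha dlku asumv xlkff cvjy oucpa pxefx kpa
Hunk 3: at line 7 remove [xlkff] add [vjas,djkx] -> 13 lines: cmaaa dcff lhll oujd vbqha dlku asumv vjas djkx cvjy oucpa pxefx kpa
Hunk 4: at line 9 remove [cvjy,oucpa,pxefx] add [daw,ayekl] -> 12 lines: cmaaa dcff lhll oujd vbqha dlku asumv vjas djkx daw ayekl kpa
Hunk 5: at line 7 remove [djkx] add [zlmsc] -> 12 lines: cmaaa dcff lhll oujd vbqha dlku asumv vjas zlmsc daw ayekl kpa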